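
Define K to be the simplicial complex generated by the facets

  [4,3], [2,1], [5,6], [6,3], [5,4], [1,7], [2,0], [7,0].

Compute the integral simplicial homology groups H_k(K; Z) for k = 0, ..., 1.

H_0 = Z^2,  H_1 = Z^2.

We work with the vertex ordering 0 < 1 < 2 < 3 < 4 < 5 < 6 < 7. The simplices of K, each written with vertices in increasing order, are:

  0-simplices (8): [0], [1], [2], [3], [4], [5], [6], [7]
  1-simplices (8): [0,2], [0,7], [1,2], [1,7], [3,4], [3,6], [4,5], [5,6]

giving chain groups C_0 ≅ Z^8, C_1 ≅ Z^8.

∂_1: C_1 → C_0 maps an edge to its endpoints' difference, ∂[p,q] = q − p. For instance
  ∂[3,6] = [6] − [3].
As a 8×8 matrix over Z this has rank 6, with invariant factors (1,1,1,1,1,1).

Reading off H_k = ker ∂_k / im ∂_{k+1}:

  H_0: rank C_0 − rank ∂_1 = 8 − 6 = 2, and the invariant factors of ∂_1 are all 1, so H_0 = Z^2.
  H_1: rank ker ∂_1 − rank ∂_2 = (8 − 6) − 0 = 2, and there is no ∂_2, so H_1 = Z^2.

(K is a triangulation of the disjoint union of the circle S^1 and the circle S^1.)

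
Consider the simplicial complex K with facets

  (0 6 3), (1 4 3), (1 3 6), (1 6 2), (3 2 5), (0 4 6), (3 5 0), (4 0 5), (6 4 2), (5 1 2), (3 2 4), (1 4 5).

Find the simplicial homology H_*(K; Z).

We work with the vertex ordering 0 < 1 < 2 < 3 < 4 < 5 < 6. The simplices of K, each written with vertices in increasing order, are:

  0-simplices (7): [0], [1], [2], [3], [4], [5], [6]
  1-simplices (18): [0,3], [0,4], [0,5], [0,6], [1,2], [1,3], [1,4], [1,5], [1,6], [2,3], [2,4], [2,5], [2,6], [3,4], [3,5], [3,6], [4,5], [4,6]
  2-simplices (12): [0,3,5], [0,3,6], [0,4,5], [0,4,6], [1,2,5], [1,2,6], [1,3,4], [1,3,6], [1,4,5], [2,3,4], [2,3,5], [2,4,6]

Hence C_0 ≅ Z^7, C_1 ≅ Z^18, C_2 ≅ Z^12.

∂_1: C_1 → C_0 maps an edge to its endpoints' difference, ∂[p,q] = q − p.
As a 7×18 matrix over Z this has rank 6, with invariant factors (1,1,1,1,1,1).

The boundary map ∂_2: C_2 → C_1 sends each 2-simplex [p,q,r] to [q,r] − [p,r] + [p,q]. For instance
  ∂[1,3,4] = [3,4] − [1,4] + [1,3],
  ∂[1,2,6] = [2,6] − [1,6] + [1,2].
The 18×12 boundary matrix has rank 12 and Smith normal form diag(1,1,1,1,1,1,1,1,1,1,1,2).

Now H_k = ker ∂_k / im ∂_{k+1}, so:

  H_0: rank C_0 − rank ∂_1 = 7 − 6 = 1, and the invariant factors of ∂_1 are all 1, so H_0 ≅ Z.
  H_1: rank ker ∂_1 − rank ∂_2 = (18 − 6) − 12 = 0, and ∂_2 has invariant factor 2 > 1, so H_1 ≅ Z/2.
  H_2: rank ker ∂_2 − rank ∂_3 = (12 − 12) − 0 = 0, and there is no ∂_3, so H_2 ≅ 0.

H_0 ≅ Z,  H_1 ≅ Z/2,  H_2 = 0.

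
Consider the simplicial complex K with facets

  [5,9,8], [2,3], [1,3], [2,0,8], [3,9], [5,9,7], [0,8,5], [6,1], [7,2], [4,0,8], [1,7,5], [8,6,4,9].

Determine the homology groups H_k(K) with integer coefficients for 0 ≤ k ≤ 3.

H_0 = Z,  H_1 = Z^4,  H_2 = 0,  H_3 = 0.

Order the vertices as 0 < 1 < 2 < 3 < 4 < 5 < 6 < 7 < 8 < 9. Listing each simplex with vertices in this order, K has dimension 3 with simplices:

  0-simplices (10): [0], [1], [2], [3], [4], [5], [6], [7], [8], [9]
  1-simplices (22): [0,2], [0,4], [0,5], [0,8], [1,3], [1,5], [1,6], [1,7], [2,3], [2,7], [2,8], [3,9], [4,6], [4,8], [4,9], [5,7], [5,8], [5,9], [6,8], [6,9], [7,9], [8,9]
  2-simplices (10): [0,2,8], [0,4,8], [0,5,8], [1,5,7], [4,6,8], [4,6,9], [4,8,9], [5,7,9], [5,8,9], [6,8,9]
  3-simplices (1): [4,6,8,9]

so the chain groups are C_0 ≅ Z^10, C_1 ≅ Z^22, C_2 ≅ Z^10, C_3 ≅ Z^1.

Boundary ∂_1: C_1 → C_0 is given by ∂[p,q] = [q] − [p]. For instance
  ∂[5,9] = [9] − [5].
This gives a 10×22 integer matrix of rank 9; reducing to Smith normal form yields diagonal entries (1,1,1,1,1,1,1,1,1).

∂_2: C_2 → C_1 acts by ∂[p,q,r] = [q,r] − [p,r] + [p,q]. For instance
  ∂[5,7,9] = [7,9] − [5,9] + [5,7],
  ∂[0,2,8] = [2,8] − [0,8] + [0,2].
As a 22×10 matrix over Z this has rank 9, with invariant factors (1,1,1,1,1,1,1,1,1).

The boundary map ∂_3: C_3 → C_2 sends each 3-simplex σ to the alternating sum Σ_i (−1)^i (σ with its i-th vertex removed). For instance
  ∂[4,6,8,9] = [6,8,9] − [4,8,9] + [4,6,9] − [4,6,8].
The 10×1 boundary matrix has rank 1 and Smith normal form diag(1).

Computing H_k = (kernel of ∂_k) / (image of ∂_{k+1}):

  H_0: rank C_0 − rank ∂_1 = 10 − 9 = 1, and the invariant factors of ∂_1 are all 1, so H_0 = Z.
  H_1: rank ker ∂_1 − rank ∂_2 = (22 − 9) − 9 = 4, and the invariant factors of ∂_2 are all 1, so H_1 = Z^4.
  H_2: rank ker ∂_2 − rank ∂_3 = (10 − 9) − 1 = 0, and the invariant factors of ∂_3 are all 1, so H_2 = 0.
  H_3: rank ker ∂_3 − rank ∂_4 = (1 − 1) − 0 = 0, and there is no ∂_4, so H_3 = 0.

As a check, the Euler characteristic is 10 − 22 + 10 − 1 = -3, which agrees with 1 − 4 + 0 − 0 = -3.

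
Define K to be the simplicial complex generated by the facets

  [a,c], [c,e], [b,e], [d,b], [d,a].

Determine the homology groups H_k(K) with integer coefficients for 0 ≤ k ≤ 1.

H_0 ≅ Z,  H_1 ≅ Z.

Order the vertices as a < b < c < d < e. Listing each simplex with vertices in this order, K has dimension 1 with simplices:

  0-simplices (5): a, b, c, d, e
  1-simplices (5): ac, ad, bd, be, ce

so the chain groups are C_0 ≅ Z^5, C_1 ≅ Z^5.

∂_1: C_1 → C_0 sends each edge [p,q] (with p < q) to q − p. For instance
  ∂be = e − b.
The 5×5 boundary matrix has rank 4 and Smith normal form diag(1,1,1,1).

Computing H_k = (kernel of ∂_k) / (image of ∂_{k+1}):

  H_0: rank C_0 − rank ∂_1 = 5 − 4 = 1, and the invariant factors of ∂_1 are all 1, so H_0 ≅ Z.
  H_1: rank ker ∂_1 − rank ∂_2 = (5 − 4) − 0 = 1, and there is no ∂_2, so H_1 ≅ Z.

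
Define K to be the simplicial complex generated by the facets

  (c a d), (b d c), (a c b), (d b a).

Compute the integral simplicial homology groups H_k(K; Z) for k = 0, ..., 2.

H_0 = Z,  H_1 = 0,  H_2 = Z.

K has 4 vertices, 6 edges, 4 triangles.
rank ∂_0 = 0, rank ∂_1 = 3 ⇒ b_0 = 4 − 0 − 3 = 1; all invariant factors of ∂_1 are 1 so no torsion. So H_0 = Z.
rank ∂_1 = 3, rank ∂_2 = 3 ⇒ b_1 = 6 − 3 − 3 = 0; all invariant factors of ∂_2 are 1 so no torsion. So H_1 = 0.
rank ∂_2 = 3, rank ∂_3 = 0 ⇒ b_2 = 4 − 3 − 0 = 1. So H_2 = Z.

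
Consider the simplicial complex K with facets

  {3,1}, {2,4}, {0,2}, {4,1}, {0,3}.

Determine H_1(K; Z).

H_1 ≅ Z.

Take the total order 0 < 1 < 2 < 3 < 4 on the vertex set. Then K (dimension 1) consists of the simplices:

  0-simplices (5): [0], [1], [2], [3], [4]
  1-simplices (5): [0,2], [0,3], [1,3], [1,4], [2,4]

Hence C_0 ≅ Z^5, C_1 ≅ Z^5.

Boundary ∂_1: C_1 → C_0 maps an edge to its endpoints' difference, ∂[p,q] = q − p. For instance
  ∂[2,4] = [4] − [2].
The resulting 5×5 matrix has rank 4, and its Smith normal form has invariant factors (1,1,1,1).

From H_k ≅ ker(∂_k) / im(∂_{k+1}) we obtain:

  H_1: rank ker ∂_1 − rank ∂_2 = (5 − 4) − 0 = 1, and there is no ∂_2, so H_1 = Z.

(K is a triangulation of the circle S^1.)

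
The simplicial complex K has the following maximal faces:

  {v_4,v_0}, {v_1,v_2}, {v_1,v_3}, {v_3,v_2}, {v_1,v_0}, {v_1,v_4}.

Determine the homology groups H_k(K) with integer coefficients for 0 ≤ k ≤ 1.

H_0 = Z,  H_1 = Z^2.

Fix the vertex order v_0 < v_1 < v_2 < v_3 < v_4 and write every simplex with vertices in increasing order. Then dim K = 1 and the simplices of K are:

  0-simplices (5): [v_0], [v_1], [v_2], [v_3], [v_4]
  1-simplices (6): [v_0,v_1], [v_0,v_4], [v_1,v_2], [v_1,v_3], [v_1,v_4], [v_2,v_3]

giving chain groups C_0 ≅ Z^5, C_1 ≅ Z^6.

Boundary ∂_1: C_1 → C_0 sends each edge [p,q] (with p < q) to q − p. For instance
  ∂[v_1,v_2] = [v_2] − [v_1].
The resulting 5×6 matrix has rank 4, and its Smith normal form has invariant factors (1,1,1,1).

Now H_k = ker ∂_k / im ∂_{k+1}, so:

  H_0: rank C_0 − rank ∂_1 = 5 − 4 = 1, and the invariant factors of ∂_1 are all 1, so H_0 = Z.
  H_1: rank ker ∂_1 − rank ∂_2 = (6 − 4) − 0 = 2, and there is no ∂_2, so H_1 = Z^2.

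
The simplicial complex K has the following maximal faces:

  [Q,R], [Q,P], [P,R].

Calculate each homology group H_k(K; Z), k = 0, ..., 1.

H_0 ≅ Z,  H_1 ≅ Z.

Take the total order P < Q < R on the vertex set. Then K (dimension 1) consists of the simplices:

  0-simplices (3): P, Q, R
  1-simplices (3): PQ, PR, QR

giving chain groups C_0 ≅ Z^3, C_1 ≅ Z^3.

The boundary map ∂_1: C_1 → C_0 is given by ∂[p,q] = [q] − [p].
The resulting 3×3 matrix has rank 2, and its Smith normal form has invariant factors (1,1).

Computing H_k = (kernel of ∂_k) / (image of ∂_{k+1}):

  H_0: rank C_0 − rank ∂_1 = 3 − 2 = 1, and the invariant factors of ∂_1 are all 1, so H_0 = Z.
  H_1: rank ker ∂_1 − rank ∂_2 = (3 − 2) − 0 = 1, and there is no ∂_2, so H_1 = Z.

As a check, the Euler characteristic is 3 − 3 = 0, which agrees with 1 − 1 = 0.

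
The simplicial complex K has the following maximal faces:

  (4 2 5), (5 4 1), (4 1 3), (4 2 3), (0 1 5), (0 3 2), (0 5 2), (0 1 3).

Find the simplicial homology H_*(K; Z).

H_0 ≅ Z,  H_1 = 0,  H_2 ≅ Z.

We work with the vertex ordering 0 < 1 < 2 < 3 < 4 < 5. The simplices of K, each written with vertices in increasing order, are:

  0-simplices (6): [0], [1], [2], [3], [4], [5]
  1-simplices (12): [0,1], [0,2], [0,3], [0,5], [1,3], [1,4], [1,5], [2,3], [2,4], [2,5], [3,4], [4,5]
  2-simplices (8): [0,1,3], [0,1,5], [0,2,3], [0,2,5], [1,3,4], [1,4,5], [2,3,4], [2,4,5]

so the chain groups are C_0 ≅ Z^6, C_1 ≅ Z^12, C_2 ≅ Z^8.

The boundary map ∂_1: C_1 → C_0 maps an edge to its endpoints' difference, ∂[p,q] = q − p. For instance
  ∂[0,5] = [5] − [0].
The 6×12 boundary matrix has rank 5 and Smith normal form diag(1,1,1,1,1).

Boundary ∂_2: C_2 → C_1 maps a triangle to the signed sum of its edges. For instance
  ∂[0,1,3] = [1,3] − [0,3] + [0,1],
  ∂[0,2,5] = [2,5] − [0,5] + [0,2].
The 12×8 boundary matrix has rank 7 and Smith normal form diag(1,1,1,1,1,1,1).

From H_k ≅ ker(∂_k) / im(∂_{k+1}) we obtain:

  H_0: rank C_0 − rank ∂_1 = 6 − 5 = 1, and the invariant factors of ∂_1 are all 1, so H_0 = Z.
  H_1: rank ker ∂_1 − rank ∂_2 = (12 − 5) − 7 = 0, and the invariant factors of ∂_2 are all 1, so H_1 = 0.
  H_2: rank ker ∂_2 − rank ∂_3 = (8 − 7) − 0 = 1, and there is no ∂_3, so H_2 = Z.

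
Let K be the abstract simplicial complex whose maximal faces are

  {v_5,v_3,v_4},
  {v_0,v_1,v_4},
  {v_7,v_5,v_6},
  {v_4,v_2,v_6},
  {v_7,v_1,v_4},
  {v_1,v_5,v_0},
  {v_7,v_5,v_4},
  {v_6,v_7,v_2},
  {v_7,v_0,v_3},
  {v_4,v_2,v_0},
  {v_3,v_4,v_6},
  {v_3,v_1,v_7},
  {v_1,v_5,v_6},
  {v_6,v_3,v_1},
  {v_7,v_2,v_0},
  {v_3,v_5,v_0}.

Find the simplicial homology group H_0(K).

H_0 = Z.

We work with the vertex ordering v_0 < v_1 < v_2 < v_3 < v_4 < v_5 < v_6 < v_7. The simplices of K, each written with vertices in increasing order, are:

  0-simplices (8): [v_0], [v_1], [v_2], [v_3], [v_4], [v_5], [v_6], [v_7]
  1-simplices (24): (24 of them)
  2-simplices (16): (16 of them)

giving chain groups C_0 ≅ Z^8, C_1 ≅ Z^24, C_2 ≅ Z^16.

Boundary ∂_1: C_1 → C_0 sends each edge [p,q] (with p < q) to q − p. For instance
  ∂[v_3,v_7] = [v_7] − [v_3].
The resulting 8×24 matrix has rank 7, and its Smith normal form has invariant factors (1,1,1,1,1,1,1).

∂_2: C_2 → C_1 sends each 2-simplex [p,q,r] to [q,r] − [p,r] + [p,q]. For instance
  ∂[v_3,v_4,v_6] = [v_4,v_6] − [v_3,v_6] + [v_3,v_4],
  ∂[v_0,v_3,v_7] = [v_3,v_7] − [v_0,v_7] + [v_0,v_3].
As a 24×16 matrix over Z this has rank 15, with invariant factors (1,1,1,1,1,1,1,1,1,1,1,1,1,1,1).

From H_k ≅ ker(∂_k) / im(∂_{k+1}) we obtain:

  H_0: rank C_0 − rank ∂_1 = 8 − 7 = 1, and the invariant factors of ∂_1 are all 1, so H_0 ≅ Z.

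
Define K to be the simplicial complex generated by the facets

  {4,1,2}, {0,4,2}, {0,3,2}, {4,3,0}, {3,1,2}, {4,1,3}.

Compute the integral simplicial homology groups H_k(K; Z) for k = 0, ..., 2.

H_0 ≅ Z,  H_1 = 0,  H_2 ≅ Z.

Fix the vertex order 0 < 1 < 2 < 3 < 4 and write every simplex with vertices in increasing order. Then dim K = 2 and the simplices of K are:

  0-simplices (5): [0], [1], [2], [3], [4]
  1-simplices (9): [0,2], [0,3], [0,4], [1,2], [1,3], [1,4], [2,3], [2,4], [3,4]
  2-simplices (6): [0,2,3], [0,2,4], [0,3,4], [1,2,3], [1,2,4], [1,3,4]

Hence C_0 ≅ Z^5, C_1 ≅ Z^9, C_2 ≅ Z^6.

The boundary map ∂_1: C_1 → C_0 maps an edge to its endpoints' difference, ∂[p,q] = q − p.
This gives a 5×9 integer matrix of rank 4; reducing to Smith normal form yields diagonal entries (1,1,1,1).

Boundary ∂_2: C_2 → C_1 sends each 2-simplex [p,q,r] to [q,r] − [p,r] + [p,q]. For instance
  ∂[0,2,3] = [2,3] − [0,3] + [0,2],
  ∂[1,2,4] = [2,4] − [1,4] + [1,2].
As a 9×6 matrix over Z this has rank 5, with invariant factors (1,1,1,1,1).

From H_k ≅ ker(∂_k) / im(∂_{k+1}) we obtain:

  H_0: rank C_0 − rank ∂_1 = 5 − 4 = 1, and the invariant factors of ∂_1 are all 1, so H_0 = Z.
  H_1: rank ker ∂_1 − rank ∂_2 = (9 − 4) − 5 = 0, and the invariant factors of ∂_2 are all 1, so H_1 = 0.
  H_2: rank ker ∂_2 − rank ∂_3 = (6 − 5) − 0 = 1, and there is no ∂_3, so H_2 = Z.

(K is a triangulation of the 2-sphere S^2.)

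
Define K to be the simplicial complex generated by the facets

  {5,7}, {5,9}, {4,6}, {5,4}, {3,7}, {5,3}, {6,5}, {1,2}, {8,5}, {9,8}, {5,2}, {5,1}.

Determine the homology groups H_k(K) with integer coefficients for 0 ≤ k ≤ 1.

H_0 ≅ Z,  H_1 ≅ Z^4.

K has 9 vertices, 12 edges.
rank ∂_0 = 0, rank ∂_1 = 8 ⇒ b_0 = 9 − 0 − 8 = 1; all invariant factors of ∂_1 are 1 so no torsion. So H_0 = Z.
rank ∂_1 = 8, rank ∂_2 = 0 ⇒ b_1 = 12 − 8 − 0 = 4. So H_1 = Z^4.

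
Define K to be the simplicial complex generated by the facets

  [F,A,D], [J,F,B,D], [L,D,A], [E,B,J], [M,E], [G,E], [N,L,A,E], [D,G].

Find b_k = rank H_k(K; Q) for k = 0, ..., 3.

Order the vertices as A < B < D < E < F < G < J < L < M < N. Listing each simplex with vertices in this order, K has dimension 3 with simplices:

  0-simplices (10): A, B, D, E, F, G, J, L, M, N
  1-simplices (20): AD, AE, AF, AL, AN, BD, BE, BF, BJ, DF, DG, DJ, DL, EG, EJ, EL, EM, EN, FJ, LN
  2-simplices (11): ADF, ADL, AEL, AEN, ALN, BDF, BDJ, BEJ, BFJ, DFJ, ELN
  3-simplices (2): AELN, BDFJ

Hence C_0 ≅ Z^10, C_1 ≅ Z^20, C_2 ≅ Z^11, C_3 ≅ Z^2.

Boundary ∂_1: C_1 → C_0 maps an edge to its endpoints' difference, ∂[p,q] = q − p. For instance
  ∂BF = F − B.
As a 10×20 matrix over Z this has rank 9, with invariant factors (1,1,1,1,1,1,1,1,1).

The boundary map ∂_2: C_2 → C_1 sends each 2-simplex [p,q,r] to [q,r] − [p,r] + [p,q]. For instance
  ∂ALN = LN − AN + AL,
  ∂BDF = DF − BF + BD.
The 20×11 boundary matrix has rank 9 and Smith normal form diag(1,1,1,1,1,1,1,1,1).

The boundary map ∂_3: C_3 → C_2 sends each 3-simplex σ to the alternating sum Σ_i (−1)^i (σ with its i-th vertex removed). For instance
  ∂BDFJ = DFJ − BFJ + BDJ − BDF,
  ∂AELN = ELN − ALN + AEN − AEL.
The 11×2 boundary matrix has rank 2 and Smith normal form diag(1,1).

Reading off H_k = ker ∂_k / im ∂_{k+1}:

  H_0: rank C_0 − rank ∂_1 = 10 − 9 = 1, and the invariant factors of ∂_1 are all 1, so H_0 ≅ Z.
  H_1: rank ker ∂_1 − rank ∂_2 = (20 − 9) − 9 = 2, and the invariant factors of ∂_2 are all 1, so H_1 ≅ Z^2.
  H_2: rank ker ∂_2 − rank ∂_3 = (11 − 9) − 2 = 0, and the invariant factors of ∂_3 are all 1, so H_2 ≅ 0.
  H_3: rank ker ∂_3 − rank ∂_4 = (2 − 2) − 0 = 0, and there is no ∂_4, so H_3 ≅ 0.

As a check, the Euler characteristic is 10 − 20 + 11 − 2 = -1, which agrees with 1 − 2 + 0 − 0 = -1.

Hence the Betti numbers are b_0 = 1, b_1 = 2, b_2 = 0, b_3 = 0.

b_0 = 1, b_1 = 2, b_2 = 0, b_3 = 0.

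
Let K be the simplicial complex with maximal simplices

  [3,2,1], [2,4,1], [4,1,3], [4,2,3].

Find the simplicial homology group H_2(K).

We work with the vertex ordering 1 < 2 < 3 < 4. The simplices of K, each written with vertices in increasing order, are:

  0-simplices (4): [1], [2], [3], [4]
  1-simplices (6): [1,2], [1,3], [1,4], [2,3], [2,4], [3,4]
  2-simplices (4): [1,2,3], [1,2,4], [1,3,4], [2,3,4]

so the chain groups are C_0 ≅ Z^4, C_1 ≅ Z^6, C_2 ≅ Z^4.

Boundary ∂_1: C_1 → C_0 sends each edge [p,q] (with p < q) to q − p.
This gives a 4×6 integer matrix of rank 3; reducing to Smith normal form yields diagonal entries (1,1,1).

The boundary map ∂_2: C_2 → C_1 maps a triangle to the signed sum of its edges. For instance
  ∂[2,3,4] = [3,4] − [2,4] + [2,3],
  ∂[1,2,3] = [2,3] − [1,3] + [1,2].
As a 6×4 matrix over Z this has rank 3, with invariant factors (1,1,1).

From H_k ≅ ker(∂_k) / im(∂_{k+1}) we obtain:

  H_2: rank ker ∂_2 − rank ∂_3 = (4 − 3) − 0 = 1, and there is no ∂_3, so H_2 ≅ Z.

H_2 ≅ Z.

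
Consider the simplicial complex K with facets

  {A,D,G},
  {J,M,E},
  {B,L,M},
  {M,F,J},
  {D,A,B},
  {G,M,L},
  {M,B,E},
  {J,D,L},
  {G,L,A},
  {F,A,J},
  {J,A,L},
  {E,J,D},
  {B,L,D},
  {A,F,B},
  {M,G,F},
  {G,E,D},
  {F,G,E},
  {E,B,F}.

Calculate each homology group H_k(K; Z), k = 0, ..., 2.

Order the vertices as A < B < D < E < F < G < J < L < M. Listing each simplex with vertices in this order, K has dimension 2 with simplices:

  0-simplices (9): A, B, D, E, F, G, J, L, M
  1-simplices (27): AB, AD, AF, AG, AJ, AL, BD, BE, BF, BL, BM, DE, DG, DJ, DL, EF, EG, EJ, EM, FG, FJ, FM, GL, GM, JL, JM, LM
  2-simplices (18): ABD, ABF, ADG, AFJ, AGL, AJL, BDL, BEF, BEM, BLM, DEG, DEJ, DJL, EFG, EJM, FGM, FJM, GLM

giving chain groups C_0 ≅ Z^9, C_1 ≅ Z^27, C_2 ≅ Z^18.

The boundary map ∂_1: C_1 → C_0 sends each edge [p,q] (with p < q) to q − p. For instance
  ∂BD = D − B.
As a 9×27 matrix over Z this has rank 8, with invariant factors (1,1,1,1,1,1,1,1).

The boundary map ∂_2: C_2 → C_1 acts by ∂[p,q,r] = [q,r] − [p,r] + [p,q]. For instance
  ∂BDL = DL − BL + BD,
  ∂FJM = JM − FM + FJ.
The 27×18 boundary matrix has rank 18 and Smith normal form diag(1,1,1,1,1,1,1,1,1,1,1,1,1,1,1,1,1,2).

Now H_k = ker ∂_k / im ∂_{k+1}, so:

  H_0: rank C_0 − rank ∂_1 = 9 − 8 = 1, and the invariant factors of ∂_1 are all 1, so H_0 = Z.
  H_1: rank ker ∂_1 − rank ∂_2 = (27 − 8) − 18 = 1, and ∂_2 has invariant factor 2 > 1, so H_1 = Z ⊕ Z/2.
  H_2: rank ker ∂_2 − rank ∂_3 = (18 − 18) − 0 = 0, and there is no ∂_3, so H_2 = 0.

As a check, the Euler characteristic is 9 − 27 + 18 = 0, which agrees with 1 − 1 + 0 = 0.

H_0 ≅ Z,  H_1 ≅ Z ⊕ Z/2,  H_2 = 0.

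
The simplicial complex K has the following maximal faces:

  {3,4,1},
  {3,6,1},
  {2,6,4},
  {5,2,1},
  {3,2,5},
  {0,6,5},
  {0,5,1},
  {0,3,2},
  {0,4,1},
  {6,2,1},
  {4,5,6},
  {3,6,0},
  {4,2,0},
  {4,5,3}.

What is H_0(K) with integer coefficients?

H_0 ≅ Z.

Order the vertices as 0 < 1 < 2 < 3 < 4 < 5 < 6. Listing each simplex with vertices in this order, K has dimension 2 with simplices:

  0-simplices (7): [0], [1], [2], [3], [4], [5], [6]
  1-simplices (21): [0,1], [0,2], [0,3], [0,4], [0,5], [0,6], [1,2], [1,3], [1,4], [1,5], [1,6], [2,3], [2,4], [2,5], [2,6], [3,4], [3,5], [3,6], [4,5], [4,6], [5,6]
  2-simplices (14): [0,1,4], [0,1,5], [0,2,3], [0,2,4], [0,3,6], [0,5,6], [1,2,5], [1,2,6], [1,3,4], [1,3,6], [2,3,5], [2,4,6], [3,4,5], [4,5,6]

so the chain groups are C_0 ≅ Z^7, C_1 ≅ Z^21, C_2 ≅ Z^14.

∂_1: C_1 → C_0 sends each edge [p,q] (with p < q) to q − p. For instance
  ∂[1,4] = [4] − [1].
The 7×21 boundary matrix has rank 6 and Smith normal form diag(1,1,1,1,1,1).

∂_2: C_2 → C_1 maps a triangle to the signed sum of its edges. For instance
  ∂[0,3,6] = [3,6] − [0,6] + [0,3],
  ∂[1,2,6] = [2,6] − [1,6] + [1,2].
This gives a 21×14 integer matrix of rank 13; reducing to Smith normal form yields diagonal entries (1,1,1,1,1,1,1,1,1,1,1,1,1).

Now H_k = ker ∂_k / im ∂_{k+1}, so:

  H_0: rank C_0 − rank ∂_1 = 7 − 6 = 1, and the invariant factors of ∂_1 are all 1, so H_0 = Z.

(K is a triangulation of the torus T^2.)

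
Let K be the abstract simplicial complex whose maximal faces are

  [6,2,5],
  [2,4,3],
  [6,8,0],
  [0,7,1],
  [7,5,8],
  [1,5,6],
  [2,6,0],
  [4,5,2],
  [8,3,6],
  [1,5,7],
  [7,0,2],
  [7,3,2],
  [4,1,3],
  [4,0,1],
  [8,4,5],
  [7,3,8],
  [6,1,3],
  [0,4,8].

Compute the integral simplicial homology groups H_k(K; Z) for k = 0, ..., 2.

Take the total order 0 < 1 < 2 < 3 < 4 < 5 < 6 < 7 < 8 on the vertex set. Then K (dimension 2) consists of the simplices:

  0-simplices (9): [0], [1], [2], [3], [4], [5], [6], [7], [8]
  1-simplices (27): (27 of them)
  2-simplices (18): [0,1,4], [0,1,7], [0,2,6], [0,2,7], [0,4,8], [0,6,8], [1,3,4], [1,3,6], [1,5,6], [1,5,7], [2,3,4], [2,3,7], [2,4,5], [2,5,6], [3,6,8], [3,7,8], [4,5,8], [5,7,8]

giving chain groups C_0 ≅ Z^9, C_1 ≅ Z^27, C_2 ≅ Z^18.

The boundary map ∂_1: C_1 → C_0 is given by ∂[p,q] = [q] − [p].
This gives a 9×27 integer matrix of rank 8; reducing to Smith normal form yields diagonal entries (1,1,1,1,1,1,1,1).

∂_2: C_2 → C_1 sends each 2-simplex [p,q,r] to [q,r] − [p,r] + [p,q]. For instance
  ∂[4,5,8] = [5,8] − [4,8] + [4,5],
  ∂[1,3,6] = [3,6] − [1,6] + [1,3].
This gives a 27×18 integer matrix of rank 17; reducing to Smith normal form yields diagonal entries (1,1,1,1,1,1,1,1,1,1,1,1,1,1,1,1,1).

Computing H_k = (kernel of ∂_k) / (image of ∂_{k+1}):

  H_0: rank C_0 − rank ∂_1 = 9 − 8 = 1, and the invariant factors of ∂_1 are all 1, so H_0 ≅ Z.
  H_1: rank ker ∂_1 − rank ∂_2 = (27 − 8) − 17 = 2, and the invariant factors of ∂_2 are all 1, so H_1 ≅ Z^2.
  H_2: rank ker ∂_2 − rank ∂_3 = (18 − 17) − 0 = 1, and there is no ∂_3, so H_2 ≅ Z.

As a check, the Euler characteristic is 9 − 27 + 18 = 0, which agrees with 1 − 2 + 1 = 0.

H_0 = Z,  H_1 = Z^2,  H_2 = Z.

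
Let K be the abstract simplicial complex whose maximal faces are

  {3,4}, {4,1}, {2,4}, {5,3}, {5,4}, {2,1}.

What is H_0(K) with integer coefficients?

Order the vertices as 1 < 2 < 3 < 4 < 5. Listing each simplex with vertices in this order, K has dimension 1 with simplices:

  0-simplices (5): [1], [2], [3], [4], [5]
  1-simplices (6): [1,2], [1,4], [2,4], [3,4], [3,5], [4,5]

giving chain groups C_0 ≅ Z^5, C_1 ≅ Z^6.

The boundary map ∂_1: C_1 → C_0 sends each edge [p,q] (with p < q) to q − p. For instance
  ∂[2,4] = [4] − [2].
As a 5×6 matrix over Z this has rank 4, with invariant factors (1,1,1,1).

From H_k ≅ ker(∂_k) / im(∂_{k+1}) we obtain:

  H_0: rank C_0 − rank ∂_1 = 5 − 4 = 1, and the invariant factors of ∂_1 are all 1, so H_0 ≅ Z.

H_0 = Z.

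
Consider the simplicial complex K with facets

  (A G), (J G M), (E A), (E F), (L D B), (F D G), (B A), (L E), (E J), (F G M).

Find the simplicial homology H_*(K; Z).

H_0 ≅ Z,  H_1 ≅ Z^4,  H_2 = 0.

Order the vertices as A < B < D < E < F < G < J < L < M. Listing each simplex with vertices in this order, K has dimension 2 with simplices:

  0-simplices (9): A, B, D, E, F, G, J, L, M
  1-simplices (16): AB, AE, AG, BD, BL, DF, DG, DL, EF, EJ, EL, FG, FM, GJ, GM, JM
  2-simplices (4): BDL, DFG, FGM, GJM

Hence C_0 ≅ Z^9, C_1 ≅ Z^16, C_2 ≅ Z^4.

Boundary ∂_1: C_1 → C_0 is given by ∂[p,q] = [q] − [p].
As a 9×16 matrix over Z this has rank 8, with invariant factors (1,1,1,1,1,1,1,1).

∂_2: C_2 → C_1 acts by ∂[p,q,r] = [q,r] − [p,r] + [p,q]. For instance
  ∂FGM = GM − FM + FG,
  ∂BDL = DL − BL + BD.
As a 16×4 matrix over Z this has rank 4, with invariant factors (1,1,1,1).

Computing H_k = (kernel of ∂_k) / (image of ∂_{k+1}):

  H_0: rank C_0 − rank ∂_1 = 9 − 8 = 1, and the invariant factors of ∂_1 are all 1, so H_0 ≅ Z.
  H_1: rank ker ∂_1 − rank ∂_2 = (16 − 8) − 4 = 4, and the invariant factors of ∂_2 are all 1, so H_1 ≅ Z^4.
  H_2: rank ker ∂_2 − rank ∂_3 = (4 − 4) − 0 = 0, and there is no ∂_3, so H_2 ≅ 0.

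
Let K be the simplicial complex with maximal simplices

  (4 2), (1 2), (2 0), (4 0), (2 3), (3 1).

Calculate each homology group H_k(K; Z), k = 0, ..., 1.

Fix the vertex order 0 < 1 < 2 < 3 < 4 and write every simplex with vertices in increasing order. Then dim K = 1 and the simplices of K are:

  0-simplices (5): [0], [1], [2], [3], [4]
  1-simplices (6): [0,2], [0,4], [1,2], [1,3], [2,3], [2,4]

giving chain groups C_0 ≅ Z^5, C_1 ≅ Z^6.

∂_1: C_1 → C_0 is given by ∂[p,q] = [q] − [p]. For instance
  ∂[1,3] = [3] − [1].
The 5×6 boundary matrix has rank 4 and Smith normal form diag(1,1,1,1).

Reading off H_k = ker ∂_k / im ∂_{k+1}:

  H_0: rank C_0 − rank ∂_1 = 5 − 4 = 1, and the invariant factors of ∂_1 are all 1, so H_0 = Z.
  H_1: rank ker ∂_1 − rank ∂_2 = (6 − 4) − 0 = 2, and there is no ∂_2, so H_1 = Z^2.

(K is a triangulation of a wedge of 2 circles.)

H_0 ≅ Z,  H_1 ≅ Z^2.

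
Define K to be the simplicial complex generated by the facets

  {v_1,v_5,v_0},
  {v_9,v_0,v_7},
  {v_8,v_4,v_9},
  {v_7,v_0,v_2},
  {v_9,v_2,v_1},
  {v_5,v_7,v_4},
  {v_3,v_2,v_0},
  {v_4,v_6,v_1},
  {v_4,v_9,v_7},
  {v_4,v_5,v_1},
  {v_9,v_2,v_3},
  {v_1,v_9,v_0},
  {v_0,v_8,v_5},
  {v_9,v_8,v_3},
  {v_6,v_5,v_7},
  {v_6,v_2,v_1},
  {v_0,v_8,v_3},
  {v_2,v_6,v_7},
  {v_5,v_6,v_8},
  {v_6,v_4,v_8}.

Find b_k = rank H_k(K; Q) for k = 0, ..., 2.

b_0 = 1, b_1 = 1, b_2 = 0.

Take the total order v_0 < v_1 < v_2 < v_3 < v_4 < v_5 < v_6 < v_7 < v_8 < v_9 on the vertex set. Then K (dimension 2) consists of the simplices:

  0-simplices (10): [v_0], [v_1], [v_2], [v_3], [v_4], [v_5], [v_6], [v_7], [v_8], [v_9]
  1-simplices (30): (30 of them)
  2-simplices (20): (20 of them)

so the chain groups are C_0 ≅ Z^10, C_1 ≅ Z^30, C_2 ≅ Z^20.

The boundary map ∂_1: C_1 → C_0 sends each edge [p,q] (with p < q) to q − p.
This gives a 10×30 integer matrix of rank 9; reducing to Smith normal form yields diagonal entries (1,1,1,1,1,1,1,1,1).

Boundary ∂_2: C_2 → C_1 acts by ∂[p,q,r] = [q,r] − [p,r] + [p,q]. For instance
  ∂[v_4,v_6,v_8] = [v_6,v_8] − [v_4,v_8] + [v_4,v_6],
  ∂[v_0,v_1,v_5] = [v_1,v_5] − [v_0,v_5] + [v_0,v_1].
The 30×20 boundary matrix has rank 20 and Smith normal form diag(1,1,1,1,1,1,1,1,1,1,1,1,1,1,1,1,1,1,1,2).

From H_k ≅ ker(∂_k) / im(∂_{k+1}) we obtain:

  H_0: rank C_0 − rank ∂_1 = 10 − 9 = 1, and the invariant factors of ∂_1 are all 1, so H_0 ≅ Z.
  H_1: rank ker ∂_1 − rank ∂_2 = (30 − 9) − 20 = 1, and ∂_2 has invariant factor 2 > 1, so H_1 ≅ Z ⊕ Z/2Z.
  H_2: rank ker ∂_2 − rank ∂_3 = (20 − 20) − 0 = 0, and there is no ∂_3, so H_2 ≅ 0.

As a check, the Euler characteristic is 10 − 30 + 20 = 0, which agrees with 1 − 1 + 0 = 0.

Hence the Betti numbers are b_0 = 1, b_1 = 1, b_2 = 0.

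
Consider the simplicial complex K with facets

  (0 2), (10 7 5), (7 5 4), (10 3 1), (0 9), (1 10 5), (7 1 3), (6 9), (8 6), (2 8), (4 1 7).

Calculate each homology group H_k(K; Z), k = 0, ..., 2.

H_0 ≅ Z^2,  H_1 ≅ Z^2,  H_2 = 0.

Fix the vertex order 0 < 1 < 2 < 3 < 4 < 5 < 6 < 7 < 8 < 9 < 10 and write every simplex with vertices in increasing order. Then dim K = 2 and the simplices of K are:

  0-simplices (11): [0], [1], [2], [3], [4], [5], [6], [7], [8], [9], [10]
  1-simplices (17): [0,2], [0,9], [1,3], [1,4], [1,5], [1,7], [1,10], [2,8], [3,7], [3,10], [4,5], [4,7], [5,7], [5,10], [6,8], [6,9], [7,10]
  2-simplices (6): [1,3,7], [1,3,10], [1,4,7], [1,5,10], [4,5,7], [5,7,10]

giving chain groups C_0 ≅ Z^11, C_1 ≅ Z^17, C_2 ≅ Z^6.

The boundary map ∂_1: C_1 → C_0 is given by ∂[p,q] = [q] − [p]. For instance
  ∂[1,4] = [4] − [1].
The resulting 11×17 matrix has rank 9, and its Smith normal form has invariant factors (1,1,1,1,1,1,1,1,1).

∂_2: C_2 → C_1 acts by ∂[p,q,r] = [q,r] − [p,r] + [p,q]. For instance
  ∂[4,5,7] = [5,7] − [4,7] + [4,5],
  ∂[1,3,10] = [3,10] − [1,10] + [1,3].
This gives a 17×6 integer matrix of rank 6; reducing to Smith normal form yields diagonal entries (1,1,1,1,1,1).

Now H_k = ker ∂_k / im ∂_{k+1}, so:

  H_0: rank C_0 − rank ∂_1 = 11 − 9 = 2, and the invariant factors of ∂_1 are all 1, so H_0 = Z^2.
  H_1: rank ker ∂_1 − rank ∂_2 = (17 − 9) − 6 = 2, and the invariant factors of ∂_2 are all 1, so H_1 = Z^2.
  H_2: rank ker ∂_2 − rank ∂_3 = (6 − 6) − 0 = 0, and there is no ∂_3, so H_2 = 0.

(K is a triangulation of the disjoint union of the cylinder S^1 x I and the circle S^1.)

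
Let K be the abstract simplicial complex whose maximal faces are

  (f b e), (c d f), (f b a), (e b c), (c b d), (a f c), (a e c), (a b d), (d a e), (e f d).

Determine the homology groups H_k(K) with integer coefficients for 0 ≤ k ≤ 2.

H_0 ≅ Z,  H_1 ≅ Z/2,  H_2 = 0.

Take the total order a < b < c < d < e < f on the vertex set. Then K (dimension 2) consists of the simplices:

  0-simplices (6): a, b, c, d, e, f
  1-simplices (15): ab, ac, ad, ae, af, bc, bd, be, bf, cd, ce, cf, de, df, ef
  2-simplices (10): abd, abf, ace, acf, ade, bcd, bce, bef, cdf, def

so the chain groups are C_0 ≅ Z^6, C_1 ≅ Z^15, C_2 ≅ Z^10.

The boundary map ∂_1: C_1 → C_0 sends each edge [p,q] (with p < q) to q − p. For instance
  ∂cd = d − c.
The resulting 6×15 matrix has rank 5, and its Smith normal form has invariant factors (1,1,1,1,1).

∂_2: C_2 → C_1 acts by ∂[p,q,r] = [q,r] − [p,r] + [p,q]. For instance
  ∂bcd = cd − bd + bc,
  ∂acf = cf − af + ac.
The 15×10 boundary matrix has rank 10 and Smith normal form diag(1,1,1,1,1,1,1,1,1,2).

Reading off H_k = ker ∂_k / im ∂_{k+1}:

  H_0: rank C_0 − rank ∂_1 = 6 − 5 = 1, and the invariant factors of ∂_1 are all 1, so H_0 = Z.
  H_1: rank ker ∂_1 − rank ∂_2 = (15 − 5) − 10 = 0, and ∂_2 has invariant factor 2 > 1, so H_1 = Z/2.
  H_2: rank ker ∂_2 − rank ∂_3 = (10 − 10) − 0 = 0, and there is no ∂_3, so H_2 = 0.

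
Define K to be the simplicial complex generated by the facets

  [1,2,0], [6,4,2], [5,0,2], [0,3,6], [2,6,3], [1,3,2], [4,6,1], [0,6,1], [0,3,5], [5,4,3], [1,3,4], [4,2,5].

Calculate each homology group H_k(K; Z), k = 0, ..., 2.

Order the vertices as 0 < 1 < 2 < 3 < 4 < 5 < 6. Listing each simplex with vertices in this order, K has dimension 2 with simplices:

  0-simplices (7): [0], [1], [2], [3], [4], [5], [6]
  1-simplices (18): [0,1], [0,2], [0,3], [0,5], [0,6], [1,2], [1,3], [1,4], [1,6], [2,3], [2,4], [2,5], [2,6], [3,4], [3,5], [3,6], [4,5], [4,6]
  2-simplices (12): [0,1,2], [0,1,6], [0,2,5], [0,3,5], [0,3,6], [1,2,3], [1,3,4], [1,4,6], [2,3,6], [2,4,5], [2,4,6], [3,4,5]

giving chain groups C_0 ≅ Z^7, C_1 ≅ Z^18, C_2 ≅ Z^12.

The boundary map ∂_1: C_1 → C_0 sends each edge [p,q] (with p < q) to q − p. For instance
  ∂[4,5] = [5] − [4].
This gives a 7×18 integer matrix of rank 6; reducing to Smith normal form yields diagonal entries (1,1,1,1,1,1).

∂_2: C_2 → C_1 sends each 2-simplex [p,q,r] to [q,r] − [p,r] + [p,q]. For instance
  ∂[0,2,5] = [2,5] − [0,5] + [0,2],
  ∂[2,4,5] = [4,5] − [2,5] + [2,4].
This gives a 18×12 integer matrix of rank 12; reducing to Smith normal form yields diagonal entries (1,1,1,1,1,1,1,1,1,1,1,2).

Now H_k = ker ∂_k / im ∂_{k+1}, so:

  H_0: rank C_0 − rank ∂_1 = 7 − 6 = 1, and the invariant factors of ∂_1 are all 1, so H_0 ≅ Z.
  H_1: rank ker ∂_1 − rank ∂_2 = (18 − 6) − 12 = 0, and ∂_2 has invariant factor 2 > 1, so H_1 ≅ Z/2.
  H_2: rank ker ∂_2 − rank ∂_3 = (12 − 12) − 0 = 0, and there is no ∂_3, so H_2 ≅ 0.

As a check, the Euler characteristic is 7 − 18 + 12 = 1, which agrees with 1 − 0 + 0 = 1.

H_0 = Z,  H_1 = Z/2,  H_2 = 0.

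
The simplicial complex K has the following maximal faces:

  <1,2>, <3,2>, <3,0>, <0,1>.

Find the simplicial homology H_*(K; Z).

Order the vertices as 0 < 1 < 2 < 3. Listing each simplex with vertices in this order, K has dimension 1 with simplices:

  0-simplices (4): [0], [1], [2], [3]
  1-simplices (4): [0,1], [0,3], [1,2], [2,3]

Hence C_0 ≅ Z^4, C_1 ≅ Z^4.

Boundary ∂_1: C_1 → C_0 is given by ∂[p,q] = [q] − [p]. For instance
  ∂[1,2] = [2] − [1].
The 4×4 boundary matrix has rank 3 and Smith normal form diag(1,1,1).

Reading off H_k = ker ∂_k / im ∂_{k+1}:

  H_0: rank C_0 − rank ∂_1 = 4 − 3 = 1, and the invariant factors of ∂_1 are all 1, so H_0 ≅ Z.
  H_1: rank ker ∂_1 − rank ∂_2 = (4 − 3) − 0 = 1, and there is no ∂_2, so H_1 ≅ Z.

As a check, the Euler characteristic is 4 − 4 = 0, which agrees with 1 − 1 = 0.
(K is a triangulation of the circle S^1.)

H_0 ≅ Z,  H_1 ≅ Z.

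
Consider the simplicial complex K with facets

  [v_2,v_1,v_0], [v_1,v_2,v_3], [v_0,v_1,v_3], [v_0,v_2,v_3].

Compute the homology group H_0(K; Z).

H_0 ≅ Z.

We work with the vertex ordering v_0 < v_1 < v_2 < v_3. The simplices of K, each written with vertices in increasing order, are:

  0-simplices (4): [v_0], [v_1], [v_2], [v_3]
  1-simplices (6): [v_0,v_1], [v_0,v_2], [v_0,v_3], [v_1,v_2], [v_1,v_3], [v_2,v_3]
  2-simplices (4): [v_0,v_1,v_2], [v_0,v_1,v_3], [v_0,v_2,v_3], [v_1,v_2,v_3]

so the chain groups are C_0 ≅ Z^4, C_1 ≅ Z^6, C_2 ≅ Z^4.

Boundary ∂_1: C_1 → C_0 sends each edge [p,q] (with p < q) to q − p. For instance
  ∂[v_1,v_3] = [v_3] − [v_1].
This gives a 4×6 integer matrix of rank 3; reducing to Smith normal form yields diagonal entries (1,1,1).

Boundary ∂_2: C_2 → C_1 maps a triangle to the signed sum of its edges. For instance
  ∂[v_0,v_2,v_3] = [v_2,v_3] − [v_0,v_3] + [v_0,v_2],
  ∂[v_1,v_2,v_3] = [v_2,v_3] − [v_1,v_3] + [v_1,v_2].
The resulting 6×4 matrix has rank 3, and its Smith normal form has invariant factors (1,1,1).

Computing H_k = (kernel of ∂_k) / (image of ∂_{k+1}):

  H_0: rank C_0 − rank ∂_1 = 4 − 3 = 1, and the invariant factors of ∂_1 are all 1, so H_0 ≅ Z.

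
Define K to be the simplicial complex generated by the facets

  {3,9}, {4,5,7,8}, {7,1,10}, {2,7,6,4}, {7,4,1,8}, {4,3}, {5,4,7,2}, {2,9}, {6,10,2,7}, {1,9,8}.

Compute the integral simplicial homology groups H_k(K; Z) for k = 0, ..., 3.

We work with the vertex ordering 1 < 2 < 3 < 4 < 5 < 6 < 7 < 8 < 9 < 10. The simplices of K, each written with vertices in increasing order, are:

  0-simplices (10): [1], [2], [3], [4], [5], [6], [7], [8], [9], [10]
  1-simplices (24): (24 of them)
  2-simplices (18): (18 of them)
  3-simplices (5): [1,4,7,8], [2,4,5,7], [2,4,6,7], [2,6,7,10], [4,5,7,8]

so the chain groups are C_0 ≅ Z^10, C_1 ≅ Z^24, C_2 ≅ Z^18, C_3 ≅ Z^5.

Boundary ∂_1: C_1 → C_0 is given by ∂[p,q] = [q] − [p]. For instance
  ∂[2,6] = [6] − [2].
The resulting 10×24 matrix has rank 9, and its Smith normal form has invariant factors (1,1,1,1,1,1,1,1,1).

∂_2: C_2 → C_1 sends each 2-simplex [p,q,r] to [q,r] − [p,r] + [p,q]. For instance
  ∂[1,4,7] = [4,7] − [1,7] + [1,4],
  ∂[4,5,7] = [5,7] − [4,7] + [4,5].
As a 24×18 matrix over Z this has rank 13, with invariant factors (1,1,1,1,1,1,1,1,1,1,1,1,1).

The boundary map ∂_3: C_3 → C_2 sends each 3-simplex σ to the alternating sum Σ_i (−1)^i (σ with its i-th vertex removed). For instance
  ∂[4,5,7,8] = [5,7,8] − [4,7,8] + [4,5,8] − [4,5,7],
  ∂[2,4,5,7] = [4,5,7] − [2,5,7] + [2,4,7] − [2,4,5].
The resulting 18×5 matrix has rank 5, and its Smith normal form has invariant factors (1,1,1,1,1).

Reading off H_k = ker ∂_k / im ∂_{k+1}:

  H_0: rank C_0 − rank ∂_1 = 10 − 9 = 1, and the invariant factors of ∂_1 are all 1, so H_0 ≅ Z.
  H_1: rank ker ∂_1 − rank ∂_2 = (24 − 9) − 13 = 2, and the invariant factors of ∂_2 are all 1, so H_1 ≅ Z^2.
  H_2: rank ker ∂_2 − rank ∂_3 = (18 − 13) − 5 = 0, and the invariant factors of ∂_3 are all 1, so H_2 ≅ 0.
  H_3: rank ker ∂_3 − rank ∂_4 = (5 − 5) − 0 = 0, and there is no ∂_4, so H_3 ≅ 0.

As a check, the Euler characteristic is 10 − 24 + 18 − 5 = -1, which agrees with 1 − 2 + 0 − 0 = -1.

H_0 ≅ Z,  H_1 ≅ Z^2,  H_2 = 0,  H_3 = 0.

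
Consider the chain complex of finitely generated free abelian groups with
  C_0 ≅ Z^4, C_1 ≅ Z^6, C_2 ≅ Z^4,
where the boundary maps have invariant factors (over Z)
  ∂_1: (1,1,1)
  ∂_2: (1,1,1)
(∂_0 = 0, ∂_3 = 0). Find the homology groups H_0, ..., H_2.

H_0: b_0 = 4 − 0 − 3 = 1; torsion from ∂_1 factors > 1: none. So H_0 ≅ Z.
H_1: b_1 = 6 − 3 − 3 = 0; torsion from ∂_2 factors > 1: none. So H_1 ≅ 0.
H_2: b_2 = 4 − 3 − 0 = 1; torsion from ∂_3 factors > 1: none. So H_2 ≅ Z.

H_0 ≅ Z,  H_1 = 0,  H_2 ≅ Z.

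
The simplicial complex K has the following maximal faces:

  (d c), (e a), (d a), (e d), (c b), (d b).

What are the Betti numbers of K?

b_0 = 1, b_1 = 2.

K has 5 vertices, 6 edges.
rank ∂_0 = 0, rank ∂_1 = 4 ⇒ b_0 = 5 − 0 − 4 = 1; all invariant factors of ∂_1 are 1 so no torsion. So H_0 = Z.
rank ∂_1 = 4, rank ∂_2 = 0 ⇒ b_1 = 6 − 4 − 0 = 2. So H_1 = Z^2.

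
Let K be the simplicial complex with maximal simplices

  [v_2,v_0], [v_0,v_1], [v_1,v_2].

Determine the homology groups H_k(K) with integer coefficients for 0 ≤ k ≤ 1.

Order the vertices as v_0 < v_1 < v_2. Listing each simplex with vertices in this order, K has dimension 1 with simplices:

  0-simplices (3): [v_0], [v_1], [v_2]
  1-simplices (3): [v_0,v_1], [v_0,v_2], [v_1,v_2]

so the chain groups are C_0 ≅ Z^3, C_1 ≅ Z^3.

The boundary map ∂_1: C_1 → C_0 sends each edge [p,q] (with p < q) to q − p. For instance
  ∂[v_0,v_1] = [v_1] − [v_0].
The resulting 3×3 matrix has rank 2, and its Smith normal form has invariant factors (1,1).

Now H_k = ker ∂_k / im ∂_{k+1}, so:

  H_0: rank C_0 − rank ∂_1 = 3 − 2 = 1, and the invariant factors of ∂_1 are all 1, so H_0 = Z.
  H_1: rank ker ∂_1 − rank ∂_2 = (3 − 2) − 0 = 1, and there is no ∂_2, so H_1 = Z.

H_0 ≅ Z,  H_1 ≅ Z.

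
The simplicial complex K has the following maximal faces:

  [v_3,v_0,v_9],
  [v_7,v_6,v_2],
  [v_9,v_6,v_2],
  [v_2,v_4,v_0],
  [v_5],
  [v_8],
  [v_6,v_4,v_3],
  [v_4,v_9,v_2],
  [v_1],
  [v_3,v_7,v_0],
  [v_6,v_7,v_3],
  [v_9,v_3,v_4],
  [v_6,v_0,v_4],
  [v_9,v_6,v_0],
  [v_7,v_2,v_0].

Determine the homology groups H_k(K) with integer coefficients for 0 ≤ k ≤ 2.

Take the total order v_0 < v_1 < v_2 < v_3 < v_4 < v_5 < v_6 < v_7 < v_8 < v_9 on the vertex set. Then K (dimension 2) consists of the simplices:

  0-simplices (10): [v_0], [v_1], [v_2], [v_3], [v_4], [v_5], [v_6], [v_7], [v_8], [v_9]
  1-simplices (18): (18 of them)
  2-simplices (12): (12 of them)

Hence C_0 ≅ Z^10, C_1 ≅ Z^18, C_2 ≅ Z^12.

Boundary ∂_1: C_1 → C_0 is given by ∂[p,q] = [q] − [p].
The 10×18 boundary matrix has rank 6 and Smith normal form diag(1,1,1,1,1,1).

The boundary map ∂_2: C_2 → C_1 sends each 2-simplex [p,q,r] to [q,r] − [p,r] + [p,q]. For instance
  ∂[v_0,v_3,v_7] = [v_3,v_7] − [v_0,v_7] + [v_0,v_3],
  ∂[v_2,v_6,v_7] = [v_6,v_7] − [v_2,v_7] + [v_2,v_6].
This gives a 18×12 integer matrix of rank 12; reducing to Smith normal form yields diagonal entries (1,1,1,1,1,1,1,1,1,1,1,2).

From H_k ≅ ker(∂_k) / im(∂_{k+1}) we obtain:

  H_0: rank C_0 − rank ∂_1 = 10 − 6 = 4, and the invariant factors of ∂_1 are all 1, so H_0 ≅ Z^4.
  H_1: rank ker ∂_1 − rank ∂_2 = (18 − 6) − 12 = 0, and ∂_2 has invariant factor 2 > 1, so H_1 ≅ Z/2.
  H_2: rank ker ∂_2 − rank ∂_3 = (12 − 12) − 0 = 0, and there is no ∂_3, so H_2 ≅ 0.

As a check, the Euler characteristic is 10 − 18 + 12 = 4, which agrees with 4 − 0 + 0 = 4.

H_0 ≅ Z^4,  H_1 ≅ Z/2,  H_2 = 0.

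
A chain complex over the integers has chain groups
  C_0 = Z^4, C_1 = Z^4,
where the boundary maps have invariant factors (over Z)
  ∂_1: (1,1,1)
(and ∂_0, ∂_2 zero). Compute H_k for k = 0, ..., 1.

H_0: b_0 = 4 − 0 − 3 = 1; torsion from ∂_1 factors > 1: none. So H_0 ≅ Z.
H_1: b_1 = 4 − 3 − 0 = 1; torsion from ∂_2 factors > 1: none. So H_1 ≅ Z.

H_0 ≅ Z,  H_1 ≅ Z.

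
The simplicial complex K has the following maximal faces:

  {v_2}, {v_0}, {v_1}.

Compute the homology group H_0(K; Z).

We work with the vertex ordering v_0 < v_1 < v_2. The simplices of K, each written with vertices in increasing order, are:

  0-simplices (3): [v_0], [v_1], [v_2]

so the chain groups are C_0 ≅ Z^3.

From H_k ≅ ker(∂_k) / im(∂_{k+1}) we obtain:

  H_0: rank C_0 − rank ∂_1 = 3 − 0 = 3, and there is no ∂_1, so H_0 ≅ Z^3.

(K is a triangulation of a set of 3 points.)

H_0 = Z^3.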